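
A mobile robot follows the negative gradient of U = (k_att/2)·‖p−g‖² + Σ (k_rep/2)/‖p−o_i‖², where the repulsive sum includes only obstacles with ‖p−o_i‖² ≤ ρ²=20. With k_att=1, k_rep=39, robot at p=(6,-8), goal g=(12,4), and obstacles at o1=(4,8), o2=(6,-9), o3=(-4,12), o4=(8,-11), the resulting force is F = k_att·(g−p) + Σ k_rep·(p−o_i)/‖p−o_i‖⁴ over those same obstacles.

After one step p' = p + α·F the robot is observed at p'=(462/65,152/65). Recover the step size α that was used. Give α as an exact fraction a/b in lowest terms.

α = 1/5

F_att = 1·(g−p) = 1·(6,12) = (6.0000,12.0000)
o1: d²=260 > ρ²=20 → inactive
o2: d²=1 ≤ ρ²=20; F_rep = 39·(0,1)/1² = (0.0000,39.0000)
o3: d²=500 > ρ²=20 → inactive
o4: d²=13 ≤ ρ²=20; F_rep = 39·(-2,3)/13² = (-0.4615,0.6923)
F = F_att + ΣF_rep = (5.5385,51.6923)
Δp = p'−p = (1.1077,10.3385); α = Δx/Fx = (72/65) / (72/13) = 1/5
check: Δy/Fy = (672/65) / (672/13) = 1/5 ✓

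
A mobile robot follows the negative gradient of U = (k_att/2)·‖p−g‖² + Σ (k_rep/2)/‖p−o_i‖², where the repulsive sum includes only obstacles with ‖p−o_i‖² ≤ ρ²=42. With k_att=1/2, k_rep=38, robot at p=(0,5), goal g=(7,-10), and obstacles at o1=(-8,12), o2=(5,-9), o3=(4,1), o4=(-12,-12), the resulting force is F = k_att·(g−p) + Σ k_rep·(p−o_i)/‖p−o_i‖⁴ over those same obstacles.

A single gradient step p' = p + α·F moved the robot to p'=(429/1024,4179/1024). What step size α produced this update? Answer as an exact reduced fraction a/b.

F_att = 1/2·(g−p) = 1/2·(7,-15) = (3.5000,-7.5000)
o1: d²=113 > ρ²=42 → inactive
o2: d²=221 > ρ²=42 → inactive
o3: d²=32 ≤ ρ²=42; F_rep = 38·(-4,4)/32² = (-0.1484,0.1484)
o4: d²=433 > ρ²=42 → inactive
F = F_att + ΣF_rep = (3.3516,-7.3516)
Δp = p'−p = (0.4189,-0.9189); α = Δx/Fx = (429/1024) / (429/128) = 1/8
check: Δy/Fy = (-941/1024) / (-941/128) = 1/8 ✓

α = 1/8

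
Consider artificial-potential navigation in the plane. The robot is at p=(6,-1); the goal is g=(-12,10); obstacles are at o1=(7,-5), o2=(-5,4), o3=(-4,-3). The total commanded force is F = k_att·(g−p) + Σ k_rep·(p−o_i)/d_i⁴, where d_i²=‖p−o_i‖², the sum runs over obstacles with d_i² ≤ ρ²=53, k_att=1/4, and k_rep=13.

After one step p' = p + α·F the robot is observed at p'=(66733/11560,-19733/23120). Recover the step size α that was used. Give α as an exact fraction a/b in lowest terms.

α = 1/20

F_att = 1/4·(g−p) = 1/4·(-18,11) = (-4.5000,2.7500)
o1: d²=17 ≤ ρ²=53; F_rep = 13·(-1,4)/17² = (-0.0450,0.1799)
o2: d²=146 > ρ²=53 → inactive
o3: d²=104 > ρ²=53 → inactive
F = F_att + ΣF_rep = (-4.5450,2.9299)
Δp = p'−p = (-0.2272,0.1465); α = Δx/Fx = (-2627/11560) / (-2627/578) = 1/20
check: Δy/Fy = (3387/23120) / (3387/1156) = 1/20 ✓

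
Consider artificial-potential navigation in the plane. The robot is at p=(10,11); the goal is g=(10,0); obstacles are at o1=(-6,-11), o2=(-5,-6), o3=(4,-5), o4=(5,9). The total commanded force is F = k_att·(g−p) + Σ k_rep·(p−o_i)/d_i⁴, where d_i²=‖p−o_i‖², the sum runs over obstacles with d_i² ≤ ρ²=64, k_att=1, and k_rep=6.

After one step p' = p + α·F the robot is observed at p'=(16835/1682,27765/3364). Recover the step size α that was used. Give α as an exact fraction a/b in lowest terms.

F_att = 1·(g−p) = 1·(0,-11) = (0.0000,-11.0000)
o1: d²=740 > ρ²=64 → inactive
o2: d²=514 > ρ²=64 → inactive
o3: d²=292 > ρ²=64 → inactive
o4: d²=29 ≤ ρ²=64; F_rep = 6·(5,2)/29² = (0.0357,0.0143)
F = F_att + ΣF_rep = (0.0357,-10.9857)
Δp = p'−p = (0.0089,-2.7464); α = Δx/Fx = (15/1682) / (30/841) = 1/4
check: Δy/Fy = (-9239/3364) / (-9239/841) = 1/4 ✓

α = 1/4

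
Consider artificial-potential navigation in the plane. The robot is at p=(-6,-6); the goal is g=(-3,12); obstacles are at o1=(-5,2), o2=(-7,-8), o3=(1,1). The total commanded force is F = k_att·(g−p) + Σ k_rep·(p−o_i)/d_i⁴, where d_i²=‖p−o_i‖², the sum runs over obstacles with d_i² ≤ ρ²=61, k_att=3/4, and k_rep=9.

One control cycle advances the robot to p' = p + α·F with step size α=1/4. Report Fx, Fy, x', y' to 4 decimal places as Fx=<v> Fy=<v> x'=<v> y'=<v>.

Fx=2.6100 Fy=14.2200 x'=-5.3475 y'=-2.4450

F_att = 3/4·(g−p) = 3/4·(3,18) = (2.2500,13.5000)
o1: d²=65 > ρ²=61 → inactive
o2: d²=5 ≤ ρ²=61; F_rep = 9·(1,2)/5² = (0.3600,0.7200)
o3: d²=98 > ρ²=61 → inactive
F = F_att + ΣF_rep = (2.6100,14.2200)
p' = p + 1/4·F = (-5.3475,-2.4450)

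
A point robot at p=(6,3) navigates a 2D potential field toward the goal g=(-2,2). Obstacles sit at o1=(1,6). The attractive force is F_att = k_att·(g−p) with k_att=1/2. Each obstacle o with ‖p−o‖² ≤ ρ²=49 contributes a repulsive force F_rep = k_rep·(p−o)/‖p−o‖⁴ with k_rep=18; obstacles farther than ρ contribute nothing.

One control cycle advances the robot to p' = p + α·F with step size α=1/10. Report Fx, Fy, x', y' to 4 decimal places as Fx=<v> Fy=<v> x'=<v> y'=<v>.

F_att = 1/2·(g−p) = 1/2·(-8,-1) = (-4.0000,-0.5000)
o1: d²=34 ≤ ρ²=49; F_rep = 18·(5,-3)/34² = (0.0779,-0.0467)
F = F_att + ΣF_rep = (-3.9221,-0.5467)
p' = p + 1/10·F = (5.6078,2.9453)

Fx=-3.9221 Fy=-0.5467 x'=5.6078 y'=2.9453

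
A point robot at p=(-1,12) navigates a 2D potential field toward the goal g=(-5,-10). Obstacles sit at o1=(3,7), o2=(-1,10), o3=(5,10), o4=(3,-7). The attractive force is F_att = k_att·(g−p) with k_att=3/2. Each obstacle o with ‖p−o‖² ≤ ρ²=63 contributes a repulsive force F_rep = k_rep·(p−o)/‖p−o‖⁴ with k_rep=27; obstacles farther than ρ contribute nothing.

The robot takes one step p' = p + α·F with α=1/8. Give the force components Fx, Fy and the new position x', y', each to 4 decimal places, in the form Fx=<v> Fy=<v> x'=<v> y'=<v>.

F_att = 3/2·(g−p) = 3/2·(-4,-22) = (-6.0000,-33.0000)
o1: d²=41 ≤ ρ²=63; F_rep = 27·(-4,5)/41² = (-0.0642,0.0803)
o2: d²=4 ≤ ρ²=63; F_rep = 27·(0,2)/4² = (0.0000,3.3750)
o3: d²=40 ≤ ρ²=63; F_rep = 27·(-6,2)/40² = (-0.1013,0.0338)
o4: d²=377 > ρ²=63 → inactive
F = F_att + ΣF_rep = (-6.1655,-29.5109)
p' = p + 1/8·F = (-1.7707,8.3111)

Fx=-6.1655 Fy=-29.5109 x'=-1.7707 y'=8.3111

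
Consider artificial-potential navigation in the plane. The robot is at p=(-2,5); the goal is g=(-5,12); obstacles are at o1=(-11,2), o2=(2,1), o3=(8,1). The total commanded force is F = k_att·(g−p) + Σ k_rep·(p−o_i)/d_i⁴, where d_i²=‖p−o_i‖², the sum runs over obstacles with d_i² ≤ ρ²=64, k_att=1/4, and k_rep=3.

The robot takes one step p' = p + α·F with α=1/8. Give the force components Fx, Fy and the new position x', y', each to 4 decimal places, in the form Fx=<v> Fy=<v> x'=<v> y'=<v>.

F_att = 1/4·(g−p) = 1/4·(-3,7) = (-0.7500,1.7500)
o1: d²=90 > ρ²=64 → inactive
o2: d²=32 ≤ ρ²=64; F_rep = 3·(-4,4)/32² = (-0.0117,0.0117)
o3: d²=116 > ρ²=64 → inactive
F = F_att + ΣF_rep = (-0.7617,1.7617)
p' = p + 1/8·F = (-2.0952,5.2202)

Fx=-0.7617 Fy=1.7617 x'=-2.0952 y'=5.2202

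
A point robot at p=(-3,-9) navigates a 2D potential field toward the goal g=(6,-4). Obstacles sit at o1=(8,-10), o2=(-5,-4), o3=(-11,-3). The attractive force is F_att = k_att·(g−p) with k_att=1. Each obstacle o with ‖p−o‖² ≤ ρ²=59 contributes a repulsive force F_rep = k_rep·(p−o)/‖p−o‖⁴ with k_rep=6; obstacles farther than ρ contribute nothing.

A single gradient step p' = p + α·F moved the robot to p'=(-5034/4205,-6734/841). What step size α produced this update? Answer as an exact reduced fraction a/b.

α = 1/5

F_att = 1·(g−p) = 1·(9,5) = (9.0000,5.0000)
o1: d²=122 > ρ²=59 → inactive
o2: d²=29 ≤ ρ²=59; F_rep = 6·(2,-5)/29² = (0.0143,-0.0357)
o3: d²=100 > ρ²=59 → inactive
F = F_att + ΣF_rep = (9.0143,4.9643)
Δp = p'−p = (1.8029,0.9929); α = Δx/Fx = (7581/4205) / (7581/841) = 1/5
check: Δy/Fy = (835/841) / (4175/841) = 1/5 ✓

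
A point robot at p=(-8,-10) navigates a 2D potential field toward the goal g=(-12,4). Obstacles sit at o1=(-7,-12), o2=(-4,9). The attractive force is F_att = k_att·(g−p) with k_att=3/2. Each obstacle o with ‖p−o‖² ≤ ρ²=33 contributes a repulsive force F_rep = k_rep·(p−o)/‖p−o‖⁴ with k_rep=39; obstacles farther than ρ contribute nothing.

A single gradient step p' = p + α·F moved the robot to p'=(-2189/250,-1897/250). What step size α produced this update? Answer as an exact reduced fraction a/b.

α = 1/10

F_att = 3/2·(g−p) = 3/2·(-4,14) = (-6.0000,21.0000)
o1: d²=5 ≤ ρ²=33; F_rep = 39·(-1,2)/5² = (-1.5600,3.1200)
o2: d²=377 > ρ²=33 → inactive
F = F_att + ΣF_rep = (-7.5600,24.1200)
Δp = p'−p = (-0.7560,2.4120); α = Δx/Fx = (-189/250) / (-189/25) = 1/10
check: Δy/Fy = (603/250) / (603/25) = 1/10 ✓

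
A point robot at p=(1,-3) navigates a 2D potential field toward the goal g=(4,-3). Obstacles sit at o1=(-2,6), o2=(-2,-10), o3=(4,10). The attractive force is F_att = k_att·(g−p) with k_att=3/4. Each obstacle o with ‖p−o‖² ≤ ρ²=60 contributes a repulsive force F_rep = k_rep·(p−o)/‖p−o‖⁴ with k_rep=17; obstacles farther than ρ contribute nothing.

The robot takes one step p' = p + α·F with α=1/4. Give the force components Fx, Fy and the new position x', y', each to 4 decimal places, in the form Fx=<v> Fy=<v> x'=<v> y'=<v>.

F_att = 3/4·(g−p) = 3/4·(3,0) = (2.2500,0.0000)
o1: d²=90 > ρ²=60 → inactive
o2: d²=58 ≤ ρ²=60; F_rep = 17·(3,7)/58² = (0.0152,0.0354)
o3: d²=178 > ρ²=60 → inactive
F = F_att + ΣF_rep = (2.2652,0.0354)
p' = p + 1/4·F = (1.5663,-2.9912)

Fx=2.2652 Fy=0.0354 x'=1.5663 y'=-2.9912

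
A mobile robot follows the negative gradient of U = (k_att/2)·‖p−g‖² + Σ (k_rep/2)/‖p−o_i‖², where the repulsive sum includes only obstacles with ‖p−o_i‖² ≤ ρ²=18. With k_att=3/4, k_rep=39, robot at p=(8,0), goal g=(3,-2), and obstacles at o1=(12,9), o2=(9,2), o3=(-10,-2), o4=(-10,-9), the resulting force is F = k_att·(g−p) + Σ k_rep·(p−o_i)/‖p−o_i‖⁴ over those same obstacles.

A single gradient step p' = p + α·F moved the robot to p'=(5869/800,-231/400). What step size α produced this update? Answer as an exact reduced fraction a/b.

F_att = 3/4·(g−p) = 3/4·(-5,-2) = (-3.7500,-1.5000)
o1: d²=97 > ρ²=18 → inactive
o2: d²=5 ≤ ρ²=18; F_rep = 39·(-1,-2)/5² = (-1.5600,-3.1200)
o3: d²=328 > ρ²=18 → inactive
o4: d²=405 > ρ²=18 → inactive
F = F_att + ΣF_rep = (-5.3100,-4.6200)
Δp = p'−p = (-0.6637,-0.5775); α = Δx/Fx = (-531/800) / (-531/100) = 1/8
check: Δy/Fy = (-231/400) / (-231/50) = 1/8 ✓

α = 1/8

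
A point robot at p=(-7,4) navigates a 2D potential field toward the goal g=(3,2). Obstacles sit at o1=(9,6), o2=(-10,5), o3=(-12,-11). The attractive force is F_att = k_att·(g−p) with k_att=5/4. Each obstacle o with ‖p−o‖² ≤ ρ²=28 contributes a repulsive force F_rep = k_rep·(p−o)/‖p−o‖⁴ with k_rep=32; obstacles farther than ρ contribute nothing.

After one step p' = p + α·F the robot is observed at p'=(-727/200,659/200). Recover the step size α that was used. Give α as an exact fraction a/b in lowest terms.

F_att = 5/4·(g−p) = 5/4·(10,-2) = (12.5000,-2.5000)
o1: d²=260 > ρ²=28 → inactive
o2: d²=10 ≤ ρ²=28; F_rep = 32·(3,-1)/10² = (0.9600,-0.3200)
o3: d²=250 > ρ²=28 → inactive
F = F_att + ΣF_rep = (13.4600,-2.8200)
Δp = p'−p = (3.3650,-0.7050); α = Δx/Fx = (673/200) / (673/50) = 1/4
check: Δy/Fy = (-141/200) / (-141/50) = 1/4 ✓

α = 1/4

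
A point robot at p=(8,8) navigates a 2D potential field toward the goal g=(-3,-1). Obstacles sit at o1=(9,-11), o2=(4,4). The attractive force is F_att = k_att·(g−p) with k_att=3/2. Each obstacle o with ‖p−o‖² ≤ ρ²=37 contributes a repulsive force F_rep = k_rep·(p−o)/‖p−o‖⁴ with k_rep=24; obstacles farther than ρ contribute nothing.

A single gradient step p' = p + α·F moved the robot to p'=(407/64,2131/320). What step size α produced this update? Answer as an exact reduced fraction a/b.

α = 1/10

F_att = 3/2·(g−p) = 3/2·(-11,-9) = (-16.5000,-13.5000)
o1: d²=362 > ρ²=37 → inactive
o2: d²=32 ≤ ρ²=37; F_rep = 24·(4,4)/32² = (0.0938,0.0938)
F = F_att + ΣF_rep = (-16.4062,-13.4062)
Δp = p'−p = (-1.6406,-1.3406); α = Δx/Fx = (-105/64) / (-525/32) = 1/10
check: Δy/Fy = (-429/320) / (-429/32) = 1/10 ✓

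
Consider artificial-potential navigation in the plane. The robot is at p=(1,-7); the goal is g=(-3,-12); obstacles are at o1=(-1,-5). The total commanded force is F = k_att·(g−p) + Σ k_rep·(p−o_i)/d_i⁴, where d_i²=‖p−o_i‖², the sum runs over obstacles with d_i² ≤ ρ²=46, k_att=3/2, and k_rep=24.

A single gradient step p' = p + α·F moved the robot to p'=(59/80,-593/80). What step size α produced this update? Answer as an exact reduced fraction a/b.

F_att = 3/2·(g−p) = 3/2·(-4,-5) = (-6.0000,-7.5000)
o1: d²=8 ≤ ρ²=46; F_rep = 24·(2,-2)/8² = (0.7500,-0.7500)
F = F_att + ΣF_rep = (-5.2500,-8.2500)
Δp = p'−p = (-0.2625,-0.4125); α = Δx/Fx = (-21/80) / (-21/4) = 1/20
check: Δy/Fy = (-33/80) / (-33/4) = 1/20 ✓

α = 1/20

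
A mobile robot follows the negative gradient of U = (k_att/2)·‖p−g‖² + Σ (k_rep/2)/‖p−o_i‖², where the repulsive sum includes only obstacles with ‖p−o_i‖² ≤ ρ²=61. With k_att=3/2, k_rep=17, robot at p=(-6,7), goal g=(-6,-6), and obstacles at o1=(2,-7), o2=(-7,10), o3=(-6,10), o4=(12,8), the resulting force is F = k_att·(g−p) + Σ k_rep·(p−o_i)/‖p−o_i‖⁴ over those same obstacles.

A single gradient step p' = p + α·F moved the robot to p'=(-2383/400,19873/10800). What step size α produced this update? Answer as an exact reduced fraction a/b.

α = 1/4

F_att = 3/2·(g−p) = 3/2·(0,-13) = (0.0000,-19.5000)
o1: d²=260 > ρ²=61 → inactive
o2: d²=10 ≤ ρ²=61; F_rep = 17·(1,-3)/10² = (0.1700,-0.5100)
o3: d²=9 ≤ ρ²=61; F_rep = 17·(0,-3)/9² = (0.0000,-0.6296)
o4: d²=325 > ρ²=61 → inactive
F = F_att + ΣF_rep = (0.1700,-20.6396)
Δp = p'−p = (0.0425,-5.1599); α = Δx/Fx = (17/400) / (17/100) = 1/4
check: Δy/Fy = (-55727/10800) / (-55727/2700) = 1/4 ✓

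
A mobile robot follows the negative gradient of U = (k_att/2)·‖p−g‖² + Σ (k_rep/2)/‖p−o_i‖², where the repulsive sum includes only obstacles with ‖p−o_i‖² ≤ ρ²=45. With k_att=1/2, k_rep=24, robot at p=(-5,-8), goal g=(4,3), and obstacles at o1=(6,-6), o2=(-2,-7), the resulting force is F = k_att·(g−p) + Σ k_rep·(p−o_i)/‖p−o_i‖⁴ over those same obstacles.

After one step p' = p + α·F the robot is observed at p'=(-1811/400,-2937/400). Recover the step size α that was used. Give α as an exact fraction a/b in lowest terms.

F_att = 1/2·(g−p) = 1/2·(9,11) = (4.5000,5.5000)
o1: d²=125 > ρ²=45 → inactive
o2: d²=10 ≤ ρ²=45; F_rep = 24·(-3,-1)/10² = (-0.7200,-0.2400)
F = F_att + ΣF_rep = (3.7800,5.2600)
Δp = p'−p = (0.4725,0.6575); α = Δx/Fx = (189/400) / (189/50) = 1/8
check: Δy/Fy = (263/400) / (263/50) = 1/8 ✓

α = 1/8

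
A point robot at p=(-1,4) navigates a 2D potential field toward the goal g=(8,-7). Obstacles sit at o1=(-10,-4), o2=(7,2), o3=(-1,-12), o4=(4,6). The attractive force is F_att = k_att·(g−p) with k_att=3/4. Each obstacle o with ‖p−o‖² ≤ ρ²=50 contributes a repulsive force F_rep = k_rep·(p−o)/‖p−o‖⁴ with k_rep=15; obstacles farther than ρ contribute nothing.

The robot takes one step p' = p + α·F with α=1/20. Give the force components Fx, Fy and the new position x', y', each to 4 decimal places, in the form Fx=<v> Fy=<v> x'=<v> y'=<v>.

F_att = 3/4·(g−p) = 3/4·(9,-11) = (6.7500,-8.2500)
o1: d²=145 > ρ²=50 → inactive
o2: d²=68 > ρ²=50 → inactive
o3: d²=256 > ρ²=50 → inactive
o4: d²=29 ≤ ρ²=50; F_rep = 15·(-5,-2)/29² = (-0.0892,-0.0357)
F = F_att + ΣF_rep = (6.6608,-8.2857)
p' = p + 1/20·F = (-0.6670,3.5857)

Fx=6.6608 Fy=-8.2857 x'=-0.6670 y'=3.5857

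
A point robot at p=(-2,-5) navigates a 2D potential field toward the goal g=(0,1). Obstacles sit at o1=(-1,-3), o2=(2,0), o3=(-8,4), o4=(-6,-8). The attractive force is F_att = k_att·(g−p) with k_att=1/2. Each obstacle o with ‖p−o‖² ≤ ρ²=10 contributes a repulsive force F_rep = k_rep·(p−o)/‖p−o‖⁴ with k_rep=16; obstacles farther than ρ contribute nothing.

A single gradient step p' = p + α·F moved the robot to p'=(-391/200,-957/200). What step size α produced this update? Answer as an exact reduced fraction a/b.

α = 1/8

F_att = 1/2·(g−p) = 1/2·(2,6) = (1.0000,3.0000)
o1: d²=5 ≤ ρ²=10; F_rep = 16·(-1,-2)/5² = (-0.6400,-1.2800)
o2: d²=41 > ρ²=10 → inactive
o3: d²=117 > ρ²=10 → inactive
o4: d²=25 > ρ²=10 → inactive
F = F_att + ΣF_rep = (0.3600,1.7200)
Δp = p'−p = (0.0450,0.2150); α = Δx/Fx = (9/200) / (9/25) = 1/8
check: Δy/Fy = (43/200) / (43/25) = 1/8 ✓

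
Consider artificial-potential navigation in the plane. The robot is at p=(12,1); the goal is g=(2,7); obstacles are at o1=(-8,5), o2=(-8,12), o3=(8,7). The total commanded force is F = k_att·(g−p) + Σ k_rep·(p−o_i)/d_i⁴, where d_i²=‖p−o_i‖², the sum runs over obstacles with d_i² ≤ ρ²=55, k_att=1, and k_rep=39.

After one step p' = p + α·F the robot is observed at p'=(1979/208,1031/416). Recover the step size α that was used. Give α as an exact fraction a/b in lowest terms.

F_att = 1·(g−p) = 1·(-10,6) = (-10.0000,6.0000)
o1: d²=416 > ρ²=55 → inactive
o2: d²=521 > ρ²=55 → inactive
o3: d²=52 ≤ ρ²=55; F_rep = 39·(4,-6)/52² = (0.0577,-0.0865)
F = F_att + ΣF_rep = (-9.9423,5.9135)
Δp = p'−p = (-2.4856,1.4784); α = Δx/Fx = (-517/208) / (-517/52) = 1/4
check: Δy/Fy = (615/416) / (615/104) = 1/4 ✓

α = 1/4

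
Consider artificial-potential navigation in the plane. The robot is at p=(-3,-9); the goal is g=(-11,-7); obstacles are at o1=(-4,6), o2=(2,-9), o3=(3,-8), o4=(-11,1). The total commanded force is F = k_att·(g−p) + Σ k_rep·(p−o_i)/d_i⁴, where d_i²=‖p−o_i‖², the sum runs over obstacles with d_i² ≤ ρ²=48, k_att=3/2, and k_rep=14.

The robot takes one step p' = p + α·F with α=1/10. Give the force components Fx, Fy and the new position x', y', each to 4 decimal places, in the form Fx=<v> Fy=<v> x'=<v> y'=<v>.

Fx=-12.1734 Fy=2.9898 x'=-4.2173 y'=-8.7010

F_att = 3/2·(g−p) = 3/2·(-8,2) = (-12.0000,3.0000)
o1: d²=226 > ρ²=48 → inactive
o2: d²=25 ≤ ρ²=48; F_rep = 14·(-5,0)/25² = (-0.1120,0.0000)
o3: d²=37 ≤ ρ²=48; F_rep = 14·(-6,-1)/37² = (-0.0614,-0.0102)
o4: d²=164 > ρ²=48 → inactive
F = F_att + ΣF_rep = (-12.1734,2.9898)
p' = p + 1/10·F = (-4.2173,-8.7010)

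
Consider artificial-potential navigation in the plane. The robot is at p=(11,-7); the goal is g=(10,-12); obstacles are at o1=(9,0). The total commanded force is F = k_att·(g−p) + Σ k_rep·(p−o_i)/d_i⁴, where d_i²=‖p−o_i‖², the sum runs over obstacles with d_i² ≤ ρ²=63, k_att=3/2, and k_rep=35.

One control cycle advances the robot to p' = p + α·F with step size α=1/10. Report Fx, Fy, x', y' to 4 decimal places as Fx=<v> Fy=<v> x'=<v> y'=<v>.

Fx=-1.4751 Fy=-7.5872 x'=10.8525 y'=-7.7587

F_att = 3/2·(g−p) = 3/2·(-1,-5) = (-1.5000,-7.5000)
o1: d²=53 ≤ ρ²=63; F_rep = 35·(2,-7)/53² = (0.0249,-0.0872)
F = F_att + ΣF_rep = (-1.4751,-7.5872)
p' = p + 1/10·F = (10.8525,-7.7587)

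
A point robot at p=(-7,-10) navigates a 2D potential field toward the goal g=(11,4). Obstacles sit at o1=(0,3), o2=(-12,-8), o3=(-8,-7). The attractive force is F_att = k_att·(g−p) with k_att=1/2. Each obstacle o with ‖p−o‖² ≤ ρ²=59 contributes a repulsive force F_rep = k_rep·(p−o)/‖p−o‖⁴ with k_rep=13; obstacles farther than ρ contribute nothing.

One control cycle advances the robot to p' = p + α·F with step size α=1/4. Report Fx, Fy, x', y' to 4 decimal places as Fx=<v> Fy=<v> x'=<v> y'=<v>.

Fx=9.2073 Fy=6.5791 x'=-4.6982 y'=-8.3552

F_att = 1/2·(g−p) = 1/2·(18,14) = (9.0000,7.0000)
o1: d²=218 > ρ²=59 → inactive
o2: d²=29 ≤ ρ²=59; F_rep = 13·(5,-2)/29² = (0.0773,-0.0309)
o3: d²=10 ≤ ρ²=59; F_rep = 13·(1,-3)/10² = (0.1300,-0.3900)
F = F_att + ΣF_rep = (9.2073,6.5791)
p' = p + 1/4·F = (-4.6982,-8.3552)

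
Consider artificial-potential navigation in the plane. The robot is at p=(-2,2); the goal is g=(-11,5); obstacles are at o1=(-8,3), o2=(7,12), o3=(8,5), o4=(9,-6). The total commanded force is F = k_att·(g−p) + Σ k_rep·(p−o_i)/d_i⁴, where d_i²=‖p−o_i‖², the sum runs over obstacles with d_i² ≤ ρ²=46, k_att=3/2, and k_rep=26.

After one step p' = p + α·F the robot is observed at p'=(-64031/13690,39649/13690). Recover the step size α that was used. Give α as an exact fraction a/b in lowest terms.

F_att = 3/2·(g−p) = 3/2·(-9,3) = (-13.5000,4.5000)
o1: d²=37 ≤ ρ²=46; F_rep = 26·(6,-1)/37² = (0.1140,-0.0190)
o2: d²=181 > ρ²=46 → inactive
o3: d²=109 > ρ²=46 → inactive
o4: d²=185 > ρ²=46 → inactive
F = F_att + ΣF_rep = (-13.3860,4.4810)
Δp = p'−p = (-2.6772,0.8962); α = Δx/Fx = (-36651/13690) / (-36651/2738) = 1/5
check: Δy/Fy = (12269/13690) / (12269/2738) = 1/5 ✓

α = 1/5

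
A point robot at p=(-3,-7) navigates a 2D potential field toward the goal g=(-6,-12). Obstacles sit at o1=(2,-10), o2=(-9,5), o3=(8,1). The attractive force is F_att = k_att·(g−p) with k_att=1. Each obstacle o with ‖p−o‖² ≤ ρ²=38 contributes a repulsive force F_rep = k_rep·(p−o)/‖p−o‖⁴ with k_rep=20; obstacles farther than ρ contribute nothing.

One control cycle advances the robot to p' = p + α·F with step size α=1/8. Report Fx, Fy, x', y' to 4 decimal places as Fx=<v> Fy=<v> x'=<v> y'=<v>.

Fx=-3.0865 Fy=-4.9481 x'=-3.3858 y'=-7.6185

F_att = 1·(g−p) = 1·(-3,-5) = (-3.0000,-5.0000)
o1: d²=34 ≤ ρ²=38; F_rep = 20·(-5,3)/34² = (-0.0865,0.0519)
o2: d²=180 > ρ²=38 → inactive
o3: d²=185 > ρ²=38 → inactive
F = F_att + ΣF_rep = (-3.0865,-4.9481)
p' = p + 1/8·F = (-3.3858,-7.6185)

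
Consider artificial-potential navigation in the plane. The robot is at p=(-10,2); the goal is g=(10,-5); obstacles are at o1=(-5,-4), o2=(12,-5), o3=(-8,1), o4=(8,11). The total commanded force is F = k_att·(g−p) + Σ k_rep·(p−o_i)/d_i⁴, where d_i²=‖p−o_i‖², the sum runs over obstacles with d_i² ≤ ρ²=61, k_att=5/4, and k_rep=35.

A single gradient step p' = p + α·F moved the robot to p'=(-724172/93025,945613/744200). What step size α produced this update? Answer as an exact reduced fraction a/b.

F_att = 5/4·(g−p) = 5/4·(20,-7) = (25.0000,-8.7500)
o1: d²=61 ≤ ρ²=61; F_rep = 35·(-5,6)/61² = (-0.0470,0.0564)
o2: d²=533 > ρ²=61 → inactive
o3: d²=5 ≤ ρ²=61; F_rep = 35·(-2,1)/5² = (-2.8000,1.4000)
o4: d²=405 > ρ²=61 → inactive
F = F_att + ΣF_rep = (22.1530,-7.2936)
Δp = p'−p = (2.2153,-0.7294); α = Δx/Fx = (206078/93025) / (412156/18605) = 1/10
check: Δy/Fy = (-542787/744200) / (-542787/74420) = 1/10 ✓

α = 1/10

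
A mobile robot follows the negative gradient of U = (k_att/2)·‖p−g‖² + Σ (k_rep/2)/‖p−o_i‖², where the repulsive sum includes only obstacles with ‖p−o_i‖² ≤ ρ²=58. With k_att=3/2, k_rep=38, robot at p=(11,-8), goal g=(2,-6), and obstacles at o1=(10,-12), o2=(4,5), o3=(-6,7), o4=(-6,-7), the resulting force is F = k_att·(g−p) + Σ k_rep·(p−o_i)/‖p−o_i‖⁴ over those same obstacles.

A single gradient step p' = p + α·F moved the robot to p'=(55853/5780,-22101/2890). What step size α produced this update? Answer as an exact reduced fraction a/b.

F_att = 3/2·(g−p) = 3/2·(-9,2) = (-13.5000,3.0000)
o1: d²=17 ≤ ρ²=58; F_rep = 38·(1,4)/17² = (0.1315,0.5260)
o2: d²=218 > ρ²=58 → inactive
o3: d²=514 > ρ²=58 → inactive
o4: d²=290 > ρ²=58 → inactive
F = F_att + ΣF_rep = (-13.3685,3.5260)
Δp = p'−p = (-1.3369,0.3526); α = Δx/Fx = (-7727/5780) / (-7727/578) = 1/10
check: Δy/Fy = (1019/2890) / (1019/289) = 1/10 ✓

α = 1/10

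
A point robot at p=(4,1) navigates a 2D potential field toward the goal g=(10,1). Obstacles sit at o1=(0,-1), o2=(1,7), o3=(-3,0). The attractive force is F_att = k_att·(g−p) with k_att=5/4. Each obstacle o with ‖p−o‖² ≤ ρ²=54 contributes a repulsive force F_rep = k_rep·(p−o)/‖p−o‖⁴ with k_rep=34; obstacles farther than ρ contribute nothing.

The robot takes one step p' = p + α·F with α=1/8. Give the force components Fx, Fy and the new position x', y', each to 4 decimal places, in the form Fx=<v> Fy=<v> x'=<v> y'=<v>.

Fx=7.9856 Fy=0.0829 x'=4.9982 y'=1.0104

F_att = 5/4·(g−p) = 5/4·(6,0) = (7.5000,0.0000)
o1: d²=20 ≤ ρ²=54; F_rep = 34·(4,2)/20² = (0.3400,0.1700)
o2: d²=45 ≤ ρ²=54; F_rep = 34·(3,-6)/45² = (0.0504,-0.1007)
o3: d²=50 ≤ ρ²=54; F_rep = 34·(7,1)/50² = (0.0952,0.0136)
F = F_att + ΣF_rep = (7.9856,0.0829)
p' = p + 1/8·F = (4.9982,1.0104)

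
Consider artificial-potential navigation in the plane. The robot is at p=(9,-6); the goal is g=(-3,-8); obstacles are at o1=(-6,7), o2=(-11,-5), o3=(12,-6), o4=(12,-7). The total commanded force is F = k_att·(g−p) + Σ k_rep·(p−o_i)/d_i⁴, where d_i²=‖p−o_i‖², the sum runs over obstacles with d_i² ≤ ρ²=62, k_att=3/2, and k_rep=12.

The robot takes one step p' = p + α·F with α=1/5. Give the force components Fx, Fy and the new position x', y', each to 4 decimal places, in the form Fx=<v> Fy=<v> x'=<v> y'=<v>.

F_att = 3/2·(g−p) = 3/2·(-12,-2) = (-18.0000,-3.0000)
o1: d²=394 > ρ²=62 → inactive
o2: d²=401 > ρ²=62 → inactive
o3: d²=9 ≤ ρ²=62; F_rep = 12·(-3,0)/9² = (-0.4444,0.0000)
o4: d²=10 ≤ ρ²=62; F_rep = 12·(-3,1)/10² = (-0.3600,0.1200)
F = F_att + ΣF_rep = (-18.8044,-2.8800)
p' = p + 1/5·F = (5.2391,-6.5760)

Fx=-18.8044 Fy=-2.8800 x'=5.2391 y'=-6.5760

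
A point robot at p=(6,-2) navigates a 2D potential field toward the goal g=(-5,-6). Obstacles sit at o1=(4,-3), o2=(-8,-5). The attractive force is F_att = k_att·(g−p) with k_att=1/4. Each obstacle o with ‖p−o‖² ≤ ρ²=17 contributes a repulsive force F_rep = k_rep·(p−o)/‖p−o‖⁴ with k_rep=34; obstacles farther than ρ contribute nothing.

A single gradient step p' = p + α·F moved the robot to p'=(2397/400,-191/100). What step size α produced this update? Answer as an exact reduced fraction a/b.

F_att = 1/4·(g−p) = 1/4·(-11,-4) = (-2.7500,-1.0000)
o1: d²=5 ≤ ρ²=17; F_rep = 34·(2,1)/5² = (2.7200,1.3600)
o2: d²=205 > ρ²=17 → inactive
F = F_att + ΣF_rep = (-0.0300,0.3600)
Δp = p'−p = (-0.0075,0.0900); α = Δx/Fx = (-3/400) / (-3/100) = 1/4
check: Δy/Fy = (9/100) / (9/25) = 1/4 ✓

α = 1/4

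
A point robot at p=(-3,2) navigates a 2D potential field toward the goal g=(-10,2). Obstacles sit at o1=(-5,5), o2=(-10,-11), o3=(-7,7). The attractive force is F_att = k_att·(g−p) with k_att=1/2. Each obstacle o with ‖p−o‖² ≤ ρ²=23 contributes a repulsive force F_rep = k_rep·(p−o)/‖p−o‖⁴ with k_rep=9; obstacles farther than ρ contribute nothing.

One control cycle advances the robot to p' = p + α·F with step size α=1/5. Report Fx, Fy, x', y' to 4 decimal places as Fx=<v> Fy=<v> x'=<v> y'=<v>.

F_att = 1/2·(g−p) = 1/2·(-7,0) = (-3.5000,0.0000)
o1: d²=13 ≤ ρ²=23; F_rep = 9·(2,-3)/13² = (0.1065,-0.1598)
o2: d²=218 > ρ²=23 → inactive
o3: d²=41 > ρ²=23 → inactive
F = F_att + ΣF_rep = (-3.3935,-0.1598)
p' = p + 1/5·F = (-3.6787,1.9680)

Fx=-3.3935 Fy=-0.1598 x'=-3.6787 y'=1.9680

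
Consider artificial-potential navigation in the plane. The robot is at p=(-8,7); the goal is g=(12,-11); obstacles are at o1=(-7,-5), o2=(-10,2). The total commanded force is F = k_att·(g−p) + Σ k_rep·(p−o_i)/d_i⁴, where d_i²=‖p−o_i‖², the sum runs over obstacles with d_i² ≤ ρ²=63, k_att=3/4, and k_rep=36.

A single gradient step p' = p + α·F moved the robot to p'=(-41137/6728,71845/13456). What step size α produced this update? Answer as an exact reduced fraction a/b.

α = 1/8

F_att = 3/4·(g−p) = 3/4·(20,-18) = (15.0000,-13.5000)
o1: d²=145 > ρ²=63 → inactive
o2: d²=29 ≤ ρ²=63; F_rep = 36·(2,5)/29² = (0.0856,0.2140)
F = F_att + ΣF_rep = (15.0856,-13.2860)
Δp = p'−p = (1.8857,-1.6607); α = Δx/Fx = (12687/6728) / (12687/841) = 1/8
check: Δy/Fy = (-22347/13456) / (-22347/1682) = 1/8 ✓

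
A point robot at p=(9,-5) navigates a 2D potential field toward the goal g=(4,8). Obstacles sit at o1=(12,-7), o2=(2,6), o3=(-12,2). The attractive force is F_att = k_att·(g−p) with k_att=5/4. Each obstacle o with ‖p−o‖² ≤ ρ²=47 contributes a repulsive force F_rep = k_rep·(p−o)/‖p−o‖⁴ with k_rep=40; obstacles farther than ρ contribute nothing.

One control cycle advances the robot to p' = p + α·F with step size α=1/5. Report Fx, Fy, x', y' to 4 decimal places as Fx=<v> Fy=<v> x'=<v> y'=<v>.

F_att = 5/4·(g−p) = 5/4·(-5,13) = (-6.2500,16.2500)
o1: d²=13 ≤ ρ²=47; F_rep = 40·(-3,2)/13² = (-0.7101,0.4734)
o2: d²=170 > ρ²=47 → inactive
o3: d²=490 > ρ²=47 → inactive
F = F_att + ΣF_rep = (-6.9601,16.7234)
p' = p + 1/5·F = (7.6080,-1.6553)

Fx=-6.9601 Fy=16.7234 x'=7.6080 y'=-1.6553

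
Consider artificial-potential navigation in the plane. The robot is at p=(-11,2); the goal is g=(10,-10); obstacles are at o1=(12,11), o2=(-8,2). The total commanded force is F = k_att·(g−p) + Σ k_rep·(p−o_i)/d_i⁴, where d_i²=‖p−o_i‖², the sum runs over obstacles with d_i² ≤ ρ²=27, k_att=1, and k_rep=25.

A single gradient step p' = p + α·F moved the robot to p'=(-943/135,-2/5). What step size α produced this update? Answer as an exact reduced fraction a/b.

F_att = 1·(g−p) = 1·(21,-12) = (21.0000,-12.0000)
o1: d²=610 > ρ²=27 → inactive
o2: d²=9 ≤ ρ²=27; F_rep = 25·(-3,0)/9² = (-0.9259,0.0000)
F = F_att + ΣF_rep = (20.0741,-12.0000)
Δp = p'−p = (4.0148,-2.4000); α = Δx/Fx = (542/135) / (542/27) = 1/5
check: Δy/Fy = (-12/5) / (-12) = 1/5 ✓

α = 1/5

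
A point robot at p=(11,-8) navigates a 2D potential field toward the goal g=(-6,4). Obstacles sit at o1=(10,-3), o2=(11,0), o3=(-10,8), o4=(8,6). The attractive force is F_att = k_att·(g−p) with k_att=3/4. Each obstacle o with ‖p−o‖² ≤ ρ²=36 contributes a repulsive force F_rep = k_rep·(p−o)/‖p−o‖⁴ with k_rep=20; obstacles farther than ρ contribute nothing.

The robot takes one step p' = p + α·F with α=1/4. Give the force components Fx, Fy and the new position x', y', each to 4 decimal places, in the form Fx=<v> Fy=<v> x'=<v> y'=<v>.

Fx=-12.7204 Fy=8.8521 x'=7.8199 y'=-5.7870

F_att = 3/4·(g−p) = 3/4·(-17,12) = (-12.7500,9.0000)
o1: d²=26 ≤ ρ²=36; F_rep = 20·(1,-5)/26² = (0.0296,-0.1479)
o2: d²=64 > ρ²=36 → inactive
o3: d²=697 > ρ²=36 → inactive
o4: d²=205 > ρ²=36 → inactive
F = F_att + ΣF_rep = (-12.7204,8.8521)
p' = p + 1/4·F = (7.8199,-5.7870)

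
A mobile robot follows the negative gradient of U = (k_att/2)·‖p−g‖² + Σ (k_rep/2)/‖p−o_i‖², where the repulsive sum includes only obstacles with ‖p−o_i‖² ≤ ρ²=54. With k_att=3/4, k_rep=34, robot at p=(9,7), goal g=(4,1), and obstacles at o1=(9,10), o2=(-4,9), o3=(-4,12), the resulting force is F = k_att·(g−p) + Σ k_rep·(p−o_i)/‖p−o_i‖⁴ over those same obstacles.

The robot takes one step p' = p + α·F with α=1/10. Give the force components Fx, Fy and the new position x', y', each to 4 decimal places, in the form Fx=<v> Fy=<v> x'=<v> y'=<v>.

F_att = 3/4·(g−p) = 3/4·(-5,-6) = (-3.7500,-4.5000)
o1: d²=9 ≤ ρ²=54; F_rep = 34·(0,-3)/9² = (0.0000,-1.2593)
o2: d²=173 > ρ²=54 → inactive
o3: d²=194 > ρ²=54 → inactive
F = F_att + ΣF_rep = (-3.7500,-5.7593)
p' = p + 1/10·F = (8.6250,6.4241)

Fx=-3.7500 Fy=-5.7593 x'=8.6250 y'=6.4241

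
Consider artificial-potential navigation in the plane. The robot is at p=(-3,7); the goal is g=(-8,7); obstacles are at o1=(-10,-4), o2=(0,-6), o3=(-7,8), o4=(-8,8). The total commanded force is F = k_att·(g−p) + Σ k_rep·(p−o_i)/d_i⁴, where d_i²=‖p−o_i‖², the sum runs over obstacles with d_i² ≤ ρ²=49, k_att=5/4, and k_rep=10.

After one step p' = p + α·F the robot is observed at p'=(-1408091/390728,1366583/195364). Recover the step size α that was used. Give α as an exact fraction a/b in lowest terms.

F_att = 5/4·(g−p) = 5/4·(-5,0) = (-6.2500,0.0000)
o1: d²=170 > ρ²=49 → inactive
o2: d²=178 > ρ²=49 → inactive
o3: d²=17 ≤ ρ²=49; F_rep = 10·(4,-1)/17² = (0.1384,-0.0346)
o4: d²=26 ≤ ρ²=49; F_rep = 10·(5,-1)/26² = (0.0740,-0.0148)
F = F_att + ΣF_rep = (-6.0376,-0.0494)
Δp = p'−p = (-0.6038,-0.0049); α = Δx/Fx = (-235907/390728) / (-1179535/195364) = 1/10
check: Δy/Fy = (-965/195364) / (-4825/97682) = 1/10 ✓

α = 1/10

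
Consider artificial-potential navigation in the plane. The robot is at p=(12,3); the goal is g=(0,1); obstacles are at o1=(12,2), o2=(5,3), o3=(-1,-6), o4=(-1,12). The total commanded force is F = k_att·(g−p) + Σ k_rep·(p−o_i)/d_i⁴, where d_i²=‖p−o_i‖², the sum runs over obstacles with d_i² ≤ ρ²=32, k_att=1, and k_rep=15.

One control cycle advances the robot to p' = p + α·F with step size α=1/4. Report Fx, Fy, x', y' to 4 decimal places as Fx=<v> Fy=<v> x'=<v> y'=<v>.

F_att = 1·(g−p) = 1·(-12,-2) = (-12.0000,-2.0000)
o1: d²=1 ≤ ρ²=32; F_rep = 15·(0,1)/1² = (0.0000,15.0000)
o2: d²=49 > ρ²=32 → inactive
o3: d²=250 > ρ²=32 → inactive
o4: d²=250 > ρ²=32 → inactive
F = F_att + ΣF_rep = (-12.0000,13.0000)
p' = p + 1/4·F = (9.0000,6.2500)

Fx=-12.0000 Fy=13.0000 x'=9.0000 y'=6.2500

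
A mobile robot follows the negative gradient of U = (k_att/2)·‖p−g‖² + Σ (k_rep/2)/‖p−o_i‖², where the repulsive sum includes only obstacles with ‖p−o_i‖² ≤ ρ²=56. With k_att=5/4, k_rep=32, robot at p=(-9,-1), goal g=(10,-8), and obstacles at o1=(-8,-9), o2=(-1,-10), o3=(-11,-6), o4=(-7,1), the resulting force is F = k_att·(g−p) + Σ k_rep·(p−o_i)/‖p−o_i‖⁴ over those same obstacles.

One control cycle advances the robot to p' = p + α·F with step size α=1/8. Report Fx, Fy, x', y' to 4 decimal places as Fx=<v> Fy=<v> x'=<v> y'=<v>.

Fx=22.8261 Fy=-9.5598 x'=-6.1467 y'=-2.1950

F_att = 5/4·(g−p) = 5/4·(19,-7) = (23.7500,-8.7500)
o1: d²=65 > ρ²=56 → inactive
o2: d²=145 > ρ²=56 → inactive
o3: d²=29 ≤ ρ²=56; F_rep = 32·(2,5)/29² = (0.0761,0.1902)
o4: d²=8 ≤ ρ²=56; F_rep = 32·(-2,-2)/8² = (-1.0000,-1.0000)
F = F_att + ΣF_rep = (22.8261,-9.5598)
p' = p + 1/8·F = (-6.1467,-2.1950)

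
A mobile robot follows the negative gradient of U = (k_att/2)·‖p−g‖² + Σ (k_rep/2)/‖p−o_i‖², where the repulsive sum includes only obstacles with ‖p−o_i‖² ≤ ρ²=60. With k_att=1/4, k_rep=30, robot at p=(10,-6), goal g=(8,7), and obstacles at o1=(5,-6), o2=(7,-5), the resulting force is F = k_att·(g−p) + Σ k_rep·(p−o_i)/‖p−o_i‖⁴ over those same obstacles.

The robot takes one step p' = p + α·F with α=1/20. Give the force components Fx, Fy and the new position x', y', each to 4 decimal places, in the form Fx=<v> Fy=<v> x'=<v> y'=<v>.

F_att = 1/4·(g−p) = 1/4·(-2,13) = (-0.5000,3.2500)
o1: d²=25 ≤ ρ²=60; F_rep = 30·(5,0)/25² = (0.2400,0.0000)
o2: d²=10 ≤ ρ²=60; F_rep = 30·(3,-1)/10² = (0.9000,-0.3000)
F = F_att + ΣF_rep = (0.6400,2.9500)
p' = p + 1/20·F = (10.0320,-5.8525)

Fx=0.6400 Fy=2.9500 x'=10.0320 y'=-5.8525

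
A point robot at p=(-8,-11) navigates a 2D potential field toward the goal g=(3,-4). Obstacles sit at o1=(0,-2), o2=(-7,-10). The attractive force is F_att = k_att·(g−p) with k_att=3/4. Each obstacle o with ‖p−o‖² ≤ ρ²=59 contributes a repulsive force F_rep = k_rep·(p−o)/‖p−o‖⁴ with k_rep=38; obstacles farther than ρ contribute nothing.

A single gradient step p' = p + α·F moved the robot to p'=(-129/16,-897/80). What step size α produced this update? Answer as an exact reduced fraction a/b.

α = 1/20

F_att = 3/4·(g−p) = 3/4·(11,7) = (8.2500,5.2500)
o1: d²=145 > ρ²=59 → inactive
o2: d²=2 ≤ ρ²=59; F_rep = 38·(-1,-1)/2² = (-9.5000,-9.5000)
F = F_att + ΣF_rep = (-1.2500,-4.2500)
Δp = p'−p = (-0.0625,-0.2125); α = Δx/Fx = (-1/16) / (-5/4) = 1/20
check: Δy/Fy = (-17/80) / (-17/4) = 1/20 ✓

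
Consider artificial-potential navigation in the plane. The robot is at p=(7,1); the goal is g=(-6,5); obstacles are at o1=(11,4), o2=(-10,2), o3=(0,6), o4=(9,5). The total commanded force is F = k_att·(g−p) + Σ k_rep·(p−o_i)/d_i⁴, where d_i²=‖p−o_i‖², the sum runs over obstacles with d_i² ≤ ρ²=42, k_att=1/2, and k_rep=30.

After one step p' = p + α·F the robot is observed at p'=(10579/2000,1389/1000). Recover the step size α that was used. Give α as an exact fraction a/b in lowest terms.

F_att = 1/2·(g−p) = 1/2·(-13,4) = (-6.5000,2.0000)
o1: d²=25 ≤ ρ²=42; F_rep = 30·(-4,-3)/25² = (-0.1920,-0.1440)
o2: d²=290 > ρ²=42 → inactive
o3: d²=74 > ρ²=42 → inactive
o4: d²=20 ≤ ρ²=42; F_rep = 30·(-2,-4)/20² = (-0.1500,-0.3000)
F = F_att + ΣF_rep = (-6.8420,1.5560)
Δp = p'−p = (-1.7105,0.3890); α = Δx/Fx = (-3421/2000) / (-3421/500) = 1/4
check: Δy/Fy = (389/1000) / (389/250) = 1/4 ✓

α = 1/4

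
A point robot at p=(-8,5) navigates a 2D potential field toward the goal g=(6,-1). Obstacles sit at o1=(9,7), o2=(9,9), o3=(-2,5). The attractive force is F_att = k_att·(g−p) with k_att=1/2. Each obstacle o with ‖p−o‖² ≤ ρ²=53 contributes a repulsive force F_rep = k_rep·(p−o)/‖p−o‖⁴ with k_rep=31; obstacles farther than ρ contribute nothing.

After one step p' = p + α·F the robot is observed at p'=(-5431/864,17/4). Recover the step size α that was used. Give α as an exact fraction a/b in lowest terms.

F_att = 1/2·(g−p) = 1/2·(14,-6) = (7.0000,-3.0000)
o1: d²=293 > ρ²=53 → inactive
o2: d²=305 > ρ²=53 → inactive
o3: d²=36 ≤ ρ²=53; F_rep = 31·(-6,0)/36² = (-0.1435,0.0000)
F = F_att + ΣF_rep = (6.8565,-3.0000)
Δp = p'−p = (1.7141,-0.7500); α = Δx/Fx = (1481/864) / (1481/216) = 1/4
check: Δy/Fy = (-3/4) / (-3) = 1/4 ✓

α = 1/4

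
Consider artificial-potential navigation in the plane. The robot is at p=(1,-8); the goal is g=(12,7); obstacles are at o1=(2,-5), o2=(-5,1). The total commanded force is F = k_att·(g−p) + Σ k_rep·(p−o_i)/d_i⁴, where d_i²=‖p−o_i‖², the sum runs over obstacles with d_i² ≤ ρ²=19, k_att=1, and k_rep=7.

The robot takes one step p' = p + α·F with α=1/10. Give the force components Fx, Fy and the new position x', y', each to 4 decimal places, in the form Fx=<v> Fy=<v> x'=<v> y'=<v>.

Fx=10.9300 Fy=14.7900 x'=2.0930 y'=-6.5210

F_att = 1·(g−p) = 1·(11,15) = (11.0000,15.0000)
o1: d²=10 ≤ ρ²=19; F_rep = 7·(-1,-3)/10² = (-0.0700,-0.2100)
o2: d²=117 > ρ²=19 → inactive
F = F_att + ΣF_rep = (10.9300,14.7900)
p' = p + 1/10·F = (2.0930,-6.5210)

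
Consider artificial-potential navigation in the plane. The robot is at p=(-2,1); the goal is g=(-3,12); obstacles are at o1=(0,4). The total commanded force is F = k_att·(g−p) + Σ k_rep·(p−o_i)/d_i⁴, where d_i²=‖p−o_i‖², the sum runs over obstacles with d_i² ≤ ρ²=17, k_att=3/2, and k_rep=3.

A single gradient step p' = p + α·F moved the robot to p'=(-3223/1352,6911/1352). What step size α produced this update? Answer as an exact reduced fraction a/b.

α = 1/4

F_att = 3/2·(g−p) = 3/2·(-1,11) = (-1.5000,16.5000)
o1: d²=13 ≤ ρ²=17; F_rep = 3·(-2,-3)/13² = (-0.0355,-0.0533)
F = F_att + ΣF_rep = (-1.5355,16.4467)
Δp = p'−p = (-0.3839,4.1117); α = Δx/Fx = (-519/1352) / (-519/338) = 1/4
check: Δy/Fy = (5559/1352) / (5559/338) = 1/4 ✓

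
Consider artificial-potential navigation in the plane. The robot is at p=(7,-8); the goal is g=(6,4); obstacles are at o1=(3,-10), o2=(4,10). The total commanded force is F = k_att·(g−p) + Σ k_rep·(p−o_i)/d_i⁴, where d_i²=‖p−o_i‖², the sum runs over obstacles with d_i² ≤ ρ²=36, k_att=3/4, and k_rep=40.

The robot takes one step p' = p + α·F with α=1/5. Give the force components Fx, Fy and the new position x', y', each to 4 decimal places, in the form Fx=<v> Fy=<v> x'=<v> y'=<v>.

Fx=-0.3500 Fy=9.2000 x'=6.9300 y'=-6.1600

F_att = 3/4·(g−p) = 3/4·(-1,12) = (-0.7500,9.0000)
o1: d²=20 ≤ ρ²=36; F_rep = 40·(4,2)/20² = (0.4000,0.2000)
o2: d²=333 > ρ²=36 → inactive
F = F_att + ΣF_rep = (-0.3500,9.2000)
p' = p + 1/5·F = (6.9300,-6.1600)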